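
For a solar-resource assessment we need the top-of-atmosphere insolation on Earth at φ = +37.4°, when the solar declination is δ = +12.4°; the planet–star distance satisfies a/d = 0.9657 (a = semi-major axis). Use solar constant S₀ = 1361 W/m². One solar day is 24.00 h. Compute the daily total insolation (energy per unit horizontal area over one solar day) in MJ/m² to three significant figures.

34.6 MJ/m²

cos H₀ = −tan(+37.4°) tan(+12.400°) = -0.1681, H₀ = 1.7397 rad.
Bracket: H₀ sin φ sin δ + cos φ cos δ sin H₀ = 1.7397×0.60738×0.21474 + 0.79441×0.97667×0.98577 = 0.226907 + 0.764836 = 0.991743.
Inverse-square distance factor (a/d)² = 0.9657² = 0.932576.
Q̄ = (S₀/π) × 0.932576 × [bracket] = (1361/π) × 0.932576 × 0.991743 = 400.67 W/m².
Daily total = Q̄ × 24.00 h × 3600 s/h = 400.67 × 24.00 × 3600 / 10⁶ = 34.62 MJ/m².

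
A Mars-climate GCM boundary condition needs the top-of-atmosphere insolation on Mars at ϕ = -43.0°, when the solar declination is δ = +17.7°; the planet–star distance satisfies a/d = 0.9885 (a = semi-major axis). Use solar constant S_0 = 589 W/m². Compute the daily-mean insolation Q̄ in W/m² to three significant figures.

Q̄ ≈ 73.7 W/m²

cos h₀ = −tan(-43.0°) tan(+17.700°) = 0.2976, h₀ = 1.2686 rad.
Bracket: h₀ sin ϕ sin δ + cos ϕ cos δ sin h₀ = 1.2686×-0.68200×0.30403 + 0.73135×0.95266×0.95469 = -0.263042 + 0.665159 = 0.402117.
Inverse-square distance factor (a/d)² = 0.9885² = 0.977132.
Q̄ = (S_0/π) × 0.977132 × [bracket] = (589/π) × 0.977132 × 0.402117 = 73.67 W/m².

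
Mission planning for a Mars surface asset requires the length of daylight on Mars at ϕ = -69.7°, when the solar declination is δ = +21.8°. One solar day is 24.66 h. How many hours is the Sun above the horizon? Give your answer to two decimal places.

cos h₀ = −tan ϕ · tan δ = 1.0813 ≥ 1, so the Sun never rises (polar night) and h₀ = 0.
Daylight = 2h₀/(2π) × 24.66 h = (0.0000/π) × 24.66 = 0.00 h.

0.00 h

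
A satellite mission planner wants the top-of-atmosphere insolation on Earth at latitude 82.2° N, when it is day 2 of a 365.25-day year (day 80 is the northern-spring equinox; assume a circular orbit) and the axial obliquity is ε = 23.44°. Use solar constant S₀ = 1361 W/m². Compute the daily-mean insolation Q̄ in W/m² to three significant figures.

Q̄ ≈ 0.00 W/m²

Solar longitude: λ_s = 360° × (2 − 80)/365.25 = -76.879°, i.e. -76.879° + 360° = 283.121°.
sin δ = sin 23.44° × sin 283.121° = -0.38740, so δ = -22.793°.
cos H₀ = −tan(+82.2°) tan(-22.793°) = 3.0677 ≥ 1 ⇒ polar night, H₀ = 0 and Q̄ = 0.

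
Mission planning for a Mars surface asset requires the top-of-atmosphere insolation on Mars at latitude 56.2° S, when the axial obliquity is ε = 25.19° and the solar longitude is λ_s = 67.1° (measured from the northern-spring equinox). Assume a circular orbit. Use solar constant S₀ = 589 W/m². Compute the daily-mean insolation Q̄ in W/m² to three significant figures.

Solar declination: sin δ = sin ε · sin λ_s = sin 25.19° × sin 67.1° = 0.39208, so δ = +23.084°.
cos H₀ = −tan(-56.2°) tan(+23.084°) = 0.6367, H₀ = 0.8806 rad.
Bracket: H₀ sin φ sin δ + cos φ cos δ sin H₀ = 0.8806×-0.83098×0.39208 + 0.55630×0.91993×0.77115 = -0.286909 + 0.394641 = 0.107732.
Q̄ = (S₀/π) × [bracket] = (589/π) × 0.107732 = 20.20 W/m².

Q̄ ≈ 20.2 W/m²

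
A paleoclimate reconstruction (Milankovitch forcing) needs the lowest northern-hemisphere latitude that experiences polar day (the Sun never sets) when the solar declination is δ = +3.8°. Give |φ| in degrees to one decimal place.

|φ| = 86.2°

Polar day requires cos H₀ = −tan φ tan δ ≤ −1, i.e. tan φ tan δ ≥ 1.
The boundary is |tan φ| · |tan δ| = 1, so |φ| = 90° − |δ| = 90° − 3.8° = 86.2° in the northern hemisphere.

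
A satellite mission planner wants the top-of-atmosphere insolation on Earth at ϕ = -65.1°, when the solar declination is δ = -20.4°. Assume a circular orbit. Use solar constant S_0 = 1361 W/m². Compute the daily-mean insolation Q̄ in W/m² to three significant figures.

cos h₀ = −tan(-65.1°) tan(-20.400°) = -0.8012, h₀ = 2.5001 rad.
Bracket: h₀ sin ϕ sin δ + cos ϕ cos δ sin h₀ = 2.5001×-0.90704×-0.34857 + 0.42104×0.93728×0.59842 = 0.790449 + 0.236156 = 1.026605.
Q̄ = (S_0/π) × [bracket] = (1361/π) × 1.026605 = 444.7 W/m².

Q̄ ≈ 445 W/m²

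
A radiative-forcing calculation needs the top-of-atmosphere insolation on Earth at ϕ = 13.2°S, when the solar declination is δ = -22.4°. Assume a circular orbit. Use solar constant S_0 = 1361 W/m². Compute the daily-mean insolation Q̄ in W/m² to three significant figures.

Q̄ ≈ 451 W/m²

cos h₀ = −tan(-13.2°) tan(-22.400°) = -0.0967, h₀ = 1.6676 rad.
Bracket: h₀ sin ϕ sin δ + cos ϕ cos δ sin h₀ = 1.6676×-0.22835×-0.38107 + 0.97358×0.92455×0.99532 = 0.145110 + 0.895911 = 1.041021.
Q̄ = (S_0/π) × [bracket] = (1361/π) × 1.041021 = 451.0 W/m².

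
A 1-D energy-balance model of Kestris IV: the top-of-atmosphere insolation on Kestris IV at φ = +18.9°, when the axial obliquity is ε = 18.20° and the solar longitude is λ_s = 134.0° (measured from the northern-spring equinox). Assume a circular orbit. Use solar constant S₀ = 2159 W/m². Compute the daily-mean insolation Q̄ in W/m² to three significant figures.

Q̄ ≈ 714 W/m²

Solar declination: sin δ = sin ε · sin λ_s = sin 18.20° × sin 134.0° = 0.22467, so δ = +12.984°.
cos H₀ = −tan(+18.9°) tan(+12.984°) = -0.0789, H₀ = 1.6498 rad.
Bracket: H₀ sin φ sin δ + cos φ cos δ sin H₀ = 1.6498×0.32392×0.22467 + 0.94609×0.97443×0.99688 = 0.120064 + 0.919022 = 1.039086.
Q̄ = (S₀/π) × [bracket] = (2159/π) × 1.039086 = 714.1 W/m².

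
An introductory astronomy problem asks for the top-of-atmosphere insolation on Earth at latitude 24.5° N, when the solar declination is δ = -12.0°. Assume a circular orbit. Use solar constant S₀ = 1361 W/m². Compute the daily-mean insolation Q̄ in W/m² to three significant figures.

Q̄ ≈ 329 W/m²

cos H₀ = −tan(+24.5°) tan(-12.000°) = 0.0969, H₀ = 1.4738 rad.
Bracket: H₀ sin φ sin δ + cos φ cos δ sin H₀ = 1.4738×0.41469×-0.20791 + 0.90996×0.97815×0.99530 = -0.127068 + 0.885894 = 0.758826.
Q̄ = (S₀/π) × [bracket] = (1361/π) × 0.758826 = 328.7 W/m².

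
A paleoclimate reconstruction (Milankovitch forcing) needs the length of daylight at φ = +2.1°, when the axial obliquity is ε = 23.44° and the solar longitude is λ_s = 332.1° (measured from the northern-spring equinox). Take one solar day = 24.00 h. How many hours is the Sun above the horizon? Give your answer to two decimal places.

11.95 h

Solar declination: sin δ = sin ε · sin λ_s = sin 23.44° × sin 332.1° = -0.18614, so δ = -10.727°.
cos H₀ = −tan φ · tan δ = −tan(+2.1°) × tan(-10.727°) = 0.0069, so H₀ = 1.5638 rad = 89.60°.
Daylight = 2H₀/(2π) × 24.00 h = (1.5638/π) × 24.00 = 11.95 h.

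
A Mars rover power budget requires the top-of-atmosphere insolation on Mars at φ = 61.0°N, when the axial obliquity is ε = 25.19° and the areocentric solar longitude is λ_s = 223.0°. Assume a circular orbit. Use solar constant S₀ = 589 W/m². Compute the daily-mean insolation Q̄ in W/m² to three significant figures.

sin δ = sin 25.19° × sin 223.0° = -0.29027, so δ = -16.874°.
cos H₀ = −tan(+61.0°) tan(-16.874°) = 0.5472, H₀ = 0.9917 rad.
Bracket: H₀ sin φ sin δ + cos φ cos δ sin H₀ = 0.9917×0.87462×-0.29027 + 0.48481×0.95694×0.83698 = -0.251769 + 0.388304 = 0.136535.
Q̄ = (S₀/π) × [bracket] = (589/π) × 0.136535 = 25.60 W/m².

Q̄ ≈ 25.6 W/m²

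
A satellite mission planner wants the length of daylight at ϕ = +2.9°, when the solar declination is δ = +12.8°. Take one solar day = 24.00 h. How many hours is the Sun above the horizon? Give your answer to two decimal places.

12.09 h

cos h₀ = −tan ϕ · tan δ = −tan(+2.9°) × tan(+12.800°) = -0.0115, so h₀ = 1.5823 rad = 90.66°.
Daylight = 2h₀/(2π) × 24.00 h = (1.5823/π) × 24.00 = 12.09 h.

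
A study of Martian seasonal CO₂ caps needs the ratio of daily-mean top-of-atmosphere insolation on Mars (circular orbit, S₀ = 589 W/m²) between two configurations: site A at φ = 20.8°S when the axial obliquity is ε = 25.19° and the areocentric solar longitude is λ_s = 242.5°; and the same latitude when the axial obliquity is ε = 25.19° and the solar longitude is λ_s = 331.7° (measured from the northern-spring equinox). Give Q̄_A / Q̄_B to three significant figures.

— Configuration A (φ=-20.8°):
sin δ = sin 25.19° × sin 242.5° = -0.37753, so δ = -22.181°.
cos H₀ = −tan(-20.8°) tan(-22.181°) = -0.1549, H₀ = 1.7263 rad.
Bracket: H₀ sin φ sin δ + cos φ cos δ sin H₀ = 1.7263×-0.35511×-0.37753 + 0.93483×0.92600×0.98793 = 0.231436 + 0.855204 = 1.086640.
Q̄ = (S₀/π) × [bracket] = (589/π) × 1.086640 = 203.73 W/m².
— Configuration B (φ=-20.8°):
Solar declination: sin δ = sin ε · sin λ_s = sin 25.19° × sin 331.7° = -0.20178, so δ = -11.641°.
cos H₀ = −tan(-20.8°) tan(-11.641°) = -0.0783, H₀ = 1.6491 rad.
Bracket: H₀ sin φ sin δ + cos φ cos δ sin H₀ = 1.6491×-0.35511×-0.20178 + 0.93483×0.97943×0.99693 = 0.118165 + 0.912790 = 1.030955.
Q̄ = (S₀/π) × [bracket] = (589/π) × 1.030955 = 193.29 W/m².
Ratio Q̄_A / Q̄_B = 203.73 / 193.29 = 1.054.

Q̄_A / Q̄_B ≈ 1.05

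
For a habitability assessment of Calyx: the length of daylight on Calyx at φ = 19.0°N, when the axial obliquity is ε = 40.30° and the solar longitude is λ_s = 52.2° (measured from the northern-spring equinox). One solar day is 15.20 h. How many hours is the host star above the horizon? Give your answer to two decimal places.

Solar declination: sin δ = sin ε · sin λ_s = sin 40.30° × sin 52.2° = 0.51106, so δ = +30.735°.
cos H₀ = −tan φ · tan δ = −tan(+19.0°) × tan(+30.735°) = -0.2047, so H₀ = 1.7770 rad = 101.81°.
Daylight = 2H₀/(2π) × 15.20 h = (1.7770/π) × 15.20 = 8.60 h.

8.60 h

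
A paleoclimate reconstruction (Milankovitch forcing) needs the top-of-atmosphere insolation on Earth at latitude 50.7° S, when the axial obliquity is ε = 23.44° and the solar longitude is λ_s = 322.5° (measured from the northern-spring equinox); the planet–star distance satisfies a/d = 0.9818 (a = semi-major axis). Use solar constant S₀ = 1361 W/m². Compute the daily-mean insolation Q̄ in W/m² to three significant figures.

Q̄ ≈ 392 W/m²

Solar declination: sin δ = sin ε · sin λ_s = sin 23.44° × sin 322.5° = -0.24216, so δ = -14.014°.
cos H₀ = −tan(-50.7°) tan(-14.014°) = -0.3049, H₀ = 1.8807 rad.
Bracket: H₀ sin φ sin δ + cos φ cos δ sin H₀ = 1.8807×-0.77384×-0.24216 + 0.63338×0.97024×0.95237 = 0.352430 + 0.585261 = 0.937691.
Inverse-square distance factor (a/d)² = 0.9818² = 0.963931.
Q̄ = (S₀/π) × 0.963931 × [bracket] = (1361/π) × 0.963931 × 0.937691 = 391.6 W/m².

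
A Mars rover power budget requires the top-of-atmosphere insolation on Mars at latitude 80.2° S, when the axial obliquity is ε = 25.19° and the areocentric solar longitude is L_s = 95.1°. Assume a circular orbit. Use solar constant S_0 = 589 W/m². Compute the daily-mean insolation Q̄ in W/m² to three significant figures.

sin δ = sin 25.19° × sin 95.1° = 0.42394, so δ = +25.083°.
cos h₀ = −tan(-80.2°) tan(+25.083°) = 2.7099 ≥ 1 ⇒ polar night, h₀ = 0 and Q̄ = 0.

Q̄ ≈ 0.00 W/m²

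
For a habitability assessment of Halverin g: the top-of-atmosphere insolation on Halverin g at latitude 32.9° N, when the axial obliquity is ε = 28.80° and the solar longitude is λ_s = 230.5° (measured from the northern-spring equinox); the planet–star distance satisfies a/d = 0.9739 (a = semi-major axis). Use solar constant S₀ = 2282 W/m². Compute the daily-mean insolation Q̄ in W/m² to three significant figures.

Solar declination: sin δ = sin ε · sin λ_s = sin 28.80° × sin 230.5° = -0.37173, so δ = -21.823°.
cos H₀ = −tan(+32.9°) tan(-21.823°) = 0.2590, H₀ = 1.3088 rad.
Bracket: H₀ sin φ sin δ + cos φ cos δ sin H₀ = 1.3088×0.54317×-0.37173 + 0.83962×0.92834×0.96586 = -0.264263 + 0.752842 = 0.488579.
Inverse-square distance factor (a/d)² = 0.9739² = 0.948481.
Q̄ = (S₀/π) × 0.948481 × [bracket] = (2282/π) × 0.948481 × 0.488579 = 336.6 W/m².

Q̄ ≈ 337 W/m²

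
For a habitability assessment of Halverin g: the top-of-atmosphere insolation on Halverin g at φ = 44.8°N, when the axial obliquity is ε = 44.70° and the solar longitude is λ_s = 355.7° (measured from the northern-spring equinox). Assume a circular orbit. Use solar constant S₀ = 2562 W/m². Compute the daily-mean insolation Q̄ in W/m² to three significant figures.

Q̄ ≈ 531 W/m²

Solar declination: sin δ = sin ε · sin λ_s = sin 44.70° × sin 355.7° = -0.05274, so δ = -3.023°.
cos H₀ = −tan(+44.8°) tan(-3.023°) = 0.0524, H₀ = 1.5183 rad.
Bracket: H₀ sin φ sin δ + cos φ cos δ sin H₀ = 1.5183×0.70463×-0.05274 + 0.70957×0.99861×0.99862 = -0.056423 + 0.707606 = 0.651183.
Q̄ = (S₀/π) × [bracket] = (2562/π) × 0.651183 = 531.0 W/m².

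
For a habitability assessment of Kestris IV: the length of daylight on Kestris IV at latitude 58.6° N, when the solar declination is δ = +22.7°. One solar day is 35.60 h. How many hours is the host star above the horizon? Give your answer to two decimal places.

26.36 h

cos H₀ = −tan φ · tan δ = −tan(+58.6°) × tan(+22.700°) = -0.6853, so H₀ = 2.3258 rad = 133.26°.
Daylight = 2H₀/(2π) × 35.60 h = (2.3258/π) × 35.60 = 26.36 h.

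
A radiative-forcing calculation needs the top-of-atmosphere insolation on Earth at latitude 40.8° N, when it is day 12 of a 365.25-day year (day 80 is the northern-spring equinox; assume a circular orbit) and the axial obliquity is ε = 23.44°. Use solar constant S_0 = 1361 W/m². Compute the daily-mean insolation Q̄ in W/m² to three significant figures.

Solar longitude: L_s = 360° × (12 − 80)/365.25 = -67.023°, i.e. -67.023° + 360° = 292.977°.
sin δ = sin 23.44° × sin 292.977° = -0.36623, so δ = -21.483°.
cos h₀ = −tan(+40.8°) tan(-21.483°) = 0.3397, h₀ = 1.2242 rad.
Bracket: h₀ sin ϕ sin δ + cos ϕ cos δ sin h₀ = 1.2242×0.65342×-0.36623 + 0.75700×0.93053×0.94053 = -0.292954 + 0.662520 = 0.369566.
Q̄ = (S_0/π) × [bracket] = (1361/π) × 0.369566 = 160.1 W/m².

Q̄ ≈ 160 W/m²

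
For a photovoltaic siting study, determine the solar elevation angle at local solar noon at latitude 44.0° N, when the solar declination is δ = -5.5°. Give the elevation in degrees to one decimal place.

40.5°

At local noon the hour angle is zero, so the zenith angle equals |φ − δ| = |+44.0° − (-5.500°)| = 49.500°.
Elevation = 90° − 49.500° = 40.5°.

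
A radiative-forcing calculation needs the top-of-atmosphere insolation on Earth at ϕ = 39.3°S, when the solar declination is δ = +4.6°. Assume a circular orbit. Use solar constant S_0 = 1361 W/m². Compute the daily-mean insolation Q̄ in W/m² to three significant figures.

cos h₀ = −tan(-39.3°) tan(+4.600°) = 0.0659, h₀ = 1.5049 rad.
Bracket: h₀ sin ϕ sin δ + cos ϕ cos δ sin h₀ = 1.5049×-0.63338×0.08020 + 0.77384×0.99678×0.99783 = -0.076445 + 0.769674 = 0.693229.
Q̄ = (S_0/π) × [bracket] = (1361/π) × 0.693229 = 300.3 W/m².

Q̄ ≈ 300 W/m²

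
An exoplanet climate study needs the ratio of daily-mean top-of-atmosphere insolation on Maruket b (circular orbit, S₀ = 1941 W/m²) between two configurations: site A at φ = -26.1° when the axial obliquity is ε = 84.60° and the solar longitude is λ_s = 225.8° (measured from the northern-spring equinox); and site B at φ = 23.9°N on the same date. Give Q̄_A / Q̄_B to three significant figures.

Q̄_A / Q̄_B ≈ 4.76

— Configuration A (φ=-26.1°):
Solar declination: sin δ = sin ε · sin λ_s = sin 84.60° × sin 225.8° = -0.71373, so δ = -45.539°.
cos H₀ = −tan(-26.1°) tan(-45.539°) = -0.4992, H₀ = 2.0935 rad.
Bracket: H₀ sin φ sin δ + cos φ cos δ sin H₀ = 2.0935×-0.43994×-0.71373 + 0.89803×0.70042×0.86649 = 0.657356 + 0.545021 = 1.202377.
Q̄ = (S₀/π) × [bracket] = (1941/π) × 1.202377 = 742.88 W/m².
— Configuration B (φ=+23.9°):
cos H₀ = −tan(+23.9°) tan(-45.539°) = 0.4516, H₀ = 1.1023 rad.
Bracket: H₀ sin φ sin δ + cos φ cos δ sin H₀ = 1.1023×0.40514×-0.71373 + 0.91425×0.70042×0.89224 = -0.318742 + 0.571354 = 0.252612.
Q̄ = (S₀/π) × [bracket] = (1941/π) × 0.252612 = 156.07 W/m².
Ratio Q̄_A / Q̄_B = 742.88 / 156.07 = 4.760.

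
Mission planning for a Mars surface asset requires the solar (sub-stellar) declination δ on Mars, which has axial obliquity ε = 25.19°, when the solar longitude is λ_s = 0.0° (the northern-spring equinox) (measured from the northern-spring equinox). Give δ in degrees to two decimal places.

δ = +0.00°

sin δ = sin ε · sin λ_s = sin 25.19° × sin 0.0° = 0.000000.
δ = arcsin(0.000000) = +0.00°.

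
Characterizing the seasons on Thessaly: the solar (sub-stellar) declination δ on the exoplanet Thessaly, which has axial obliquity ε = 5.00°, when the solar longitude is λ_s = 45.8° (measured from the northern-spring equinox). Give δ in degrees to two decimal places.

sin δ = sin ε · sin λ_s = sin 5.00° × sin 45.8° = 0.062483.
δ = arcsin(0.062483) = +3.58°.

δ = +3.58°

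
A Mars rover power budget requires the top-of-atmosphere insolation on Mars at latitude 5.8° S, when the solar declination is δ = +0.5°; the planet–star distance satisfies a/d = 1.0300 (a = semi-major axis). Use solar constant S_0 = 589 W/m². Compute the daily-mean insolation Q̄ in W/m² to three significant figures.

cos h₀ = −tan(-5.8°) tan(+0.500°) = 0.0009, h₀ = 1.5699 rad.
Bracket: h₀ sin ϕ sin δ + cos ϕ cos δ sin h₀ = 1.5699×-0.10106×0.00873 + 0.99488×0.99996×1.00000 = -0.001385 + 0.994840 = 0.993455.
Inverse-square distance factor (a/d)² = 1.0300² = 1.060900.
Q̄ = (S_0/π) × 1.060900 × [bracket] = (589/π) × 1.060900 × 0.993455 = 197.6 W/m².

Q̄ ≈ 198 W/m²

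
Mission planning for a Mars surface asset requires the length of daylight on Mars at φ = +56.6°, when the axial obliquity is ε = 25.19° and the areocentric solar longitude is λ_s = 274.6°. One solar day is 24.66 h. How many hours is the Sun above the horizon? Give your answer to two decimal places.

sin δ = sin 25.19° × sin 274.6° = -0.42425, so δ = -25.103°.
cos H₀ = −tan φ · tan δ = −tan(+56.6°) × tan(-25.103°) = 0.7105, so H₀ = 0.7806 rad = 44.72°.
Daylight = 2H₀/(2π) × 24.66 h = (0.7806/π) × 24.66 = 6.13 h.

6.13 h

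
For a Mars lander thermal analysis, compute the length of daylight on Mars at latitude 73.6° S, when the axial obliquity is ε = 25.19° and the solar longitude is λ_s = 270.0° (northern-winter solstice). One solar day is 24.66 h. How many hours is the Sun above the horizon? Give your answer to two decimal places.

24.66 h

Solar declination: sin δ = sin ε · sin λ_s = sin 25.19° × sin 270.0° = -0.42562, so δ = -25.190°.
Sunrise equation: cos H₀ = −tan φ · tan δ = -1.5981 ≤ −1, so the Sun never sets (polar day) and H₀ = π.
Daylight = 2H₀/(2π) × 24.66 h = (3.1416/π) × 24.66 = 24.66 h.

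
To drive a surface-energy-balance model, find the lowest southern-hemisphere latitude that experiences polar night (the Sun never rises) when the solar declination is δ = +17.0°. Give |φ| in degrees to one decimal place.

Polar night requires cos H₀ = −tan φ tan δ ≥ 1, i.e. tan φ tan δ ≤ −1.
The boundary is |tan φ| · |tan δ| = 1, so |φ| = 90° − |δ| = 90° − 17.0° = 73.0° in the southern hemisphere.

|φ| = 73.0°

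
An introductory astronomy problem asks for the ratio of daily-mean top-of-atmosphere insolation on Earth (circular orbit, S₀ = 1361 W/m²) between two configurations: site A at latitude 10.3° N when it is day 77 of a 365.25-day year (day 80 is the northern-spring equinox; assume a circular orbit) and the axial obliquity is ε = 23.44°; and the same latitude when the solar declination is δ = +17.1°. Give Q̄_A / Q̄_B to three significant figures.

— Configuration A (φ=+10.3°):
Solar longitude: λ_s = 360° × (77 − 80)/365.25 = -2.957°, i.e. -2.957° + 360° = 357.043°.
sin δ = sin 23.44° × sin 357.043° = -0.02052, so δ = -1.176°.
cos H₀ = −tan(+10.3°) tan(-1.176°) = 0.0037, H₀ = 1.5671 rad.
Bracket: H₀ sin φ sin δ + cos φ cos δ sin H₀ = 1.5671×0.17880×-0.02052 + 0.98389×0.99979×0.99999 = -0.005750 + 0.983674 = 0.977924.
Q̄ = (S₀/π) × [bracket] = (1361/π) × 0.977924 = 423.66 W/m².
— Configuration B (φ=+10.3°):
cos H₀ = −tan(+10.3°) tan(+17.100°) = -0.0559, H₀ = 1.6267 rad.
Bracket: H₀ sin φ sin δ + cos φ cos δ sin H₀ = 1.6267×0.17880×0.29404 + 0.98389×0.95579×0.99844 = 0.085523 + 0.938925 = 1.024448.
Q̄ = (S₀/π) × [bracket] = (1361/π) × 1.024448 = 443.81 W/m².
Ratio Q̄_A / Q̄_B = 423.66 / 443.81 = 0.9546.

Q̄_A / Q̄_B ≈ 0.955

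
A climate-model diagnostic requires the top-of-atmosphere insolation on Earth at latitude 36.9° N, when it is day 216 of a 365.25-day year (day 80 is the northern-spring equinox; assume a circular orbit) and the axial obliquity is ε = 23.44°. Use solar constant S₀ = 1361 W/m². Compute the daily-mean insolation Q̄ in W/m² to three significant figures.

Q̄ ≈ 457 W/m²

Solar longitude: λ_s = 360° × (216 − 80)/365.25 = 134.045°.
sin δ = sin 23.44° × sin 134.045° = 0.28593, so δ = +16.614°.
cos H₀ = −tan(+36.9°) tan(+16.614°) = -0.2240, H₀ = 1.7967 rad.
Bracket: H₀ sin φ sin δ + cos φ cos δ sin H₀ = 1.7967×0.60042×0.28593 + 0.79968×0.95825×0.97458 = 0.308454 + 0.746814 = 1.055268.
Q̄ = (S₀/π) × [bracket] = (1361/π) × 1.055268 = 457.2 W/m².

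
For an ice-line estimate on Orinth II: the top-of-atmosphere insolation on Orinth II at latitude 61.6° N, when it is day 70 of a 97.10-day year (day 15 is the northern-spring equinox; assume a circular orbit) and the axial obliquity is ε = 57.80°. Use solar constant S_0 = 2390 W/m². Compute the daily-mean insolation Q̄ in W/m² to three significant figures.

Solar longitude: L_s = 360° × (70 − 15)/97.10 = 203.913°.
sin δ = sin 57.80° × sin 203.913° = -0.34301, so δ = -20.060°.
cos h₀ = −tan(+61.6°) tan(-20.060°) = 0.6754, h₀ = 0.8293 rad.
Bracket: h₀ sin ϕ sin δ + cos ϕ cos δ sin h₀ = 0.8293×0.87965×-0.34301 + 0.47562×0.93933×0.73749 = -0.250224 + 0.329484 = 0.079260.
Q̄ = (S_0/π) × [bracket] = (2390/π) × 0.079260 = 60.30 W/m².

Q̄ ≈ 60.3 W/m²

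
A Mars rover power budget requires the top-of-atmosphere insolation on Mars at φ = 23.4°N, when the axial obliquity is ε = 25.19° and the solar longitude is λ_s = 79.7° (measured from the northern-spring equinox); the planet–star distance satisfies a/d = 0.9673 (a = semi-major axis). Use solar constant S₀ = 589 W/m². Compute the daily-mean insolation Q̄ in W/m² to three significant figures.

Solar declination: sin δ = sin ε · sin λ_s = sin 25.19° × sin 79.7° = 0.41876, so δ = +24.756°.
cos H₀ = −tan(+23.4°) tan(+24.756°) = -0.1996, H₀ = 1.7717 rad.
Bracket: H₀ sin φ sin δ + cos φ cos δ sin H₀ = 1.7717×0.39715×0.41876 + 0.91775×0.90810×0.97989 = 0.294652 + 0.816649 = 1.111301.
Inverse-square distance factor (a/d)² = 0.9673² = 0.935669.
Q̄ = (S₀/π) × 0.935669 × [bracket] = (589/π) × 0.935669 × 1.111301 = 194.9 W/m².

Q̄ ≈ 195 W/m²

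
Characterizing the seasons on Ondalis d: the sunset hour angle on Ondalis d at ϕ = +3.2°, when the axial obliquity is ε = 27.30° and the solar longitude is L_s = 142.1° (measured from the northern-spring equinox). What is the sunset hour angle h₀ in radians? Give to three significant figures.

h₀ = 1.59 rad

Solar declination: sin δ = sin ε · sin L_s = sin 27.30° × sin 142.1° = 0.28174, so δ = +16.364°.
cos h₀ = −tan ϕ · tan δ = −tan(+3.2°) × tan(+16.364°) = -0.0164, so h₀ = 1.5872 rad = 90.94°.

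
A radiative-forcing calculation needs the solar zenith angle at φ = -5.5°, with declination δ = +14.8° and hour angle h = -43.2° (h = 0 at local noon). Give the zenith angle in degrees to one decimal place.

θ_z = 47.4°

cos θ_z = sin φ sin δ + cos φ cos δ cos h = -0.024483 + 0.701539 = 0.677056.
θ_z = arccos(0.677056) = 47.4°.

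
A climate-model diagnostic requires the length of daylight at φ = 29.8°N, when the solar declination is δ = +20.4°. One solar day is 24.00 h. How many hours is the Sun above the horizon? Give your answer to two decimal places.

cos H₀ = −tan φ · tan δ = −tan(+29.8°) × tan(+20.400°) = -0.2130, so H₀ = 1.7854 rad = 102.30°.
Daylight = 2H₀/(2π) × 24.00 h = (1.7854/π) × 24.00 = 13.64 h.

13.64 h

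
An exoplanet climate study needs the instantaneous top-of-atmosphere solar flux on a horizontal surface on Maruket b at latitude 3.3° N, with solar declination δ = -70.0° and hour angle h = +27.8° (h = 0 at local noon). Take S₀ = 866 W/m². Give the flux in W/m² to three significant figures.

215 W/m²

cos θ_z = sin φ sin δ + cos φ cos δ cos h = -0.054092 + 0.302043 = 0.247951.
Flux = S₀ · cos θ_z = 866 × 0.247951 = 214.7 W/m².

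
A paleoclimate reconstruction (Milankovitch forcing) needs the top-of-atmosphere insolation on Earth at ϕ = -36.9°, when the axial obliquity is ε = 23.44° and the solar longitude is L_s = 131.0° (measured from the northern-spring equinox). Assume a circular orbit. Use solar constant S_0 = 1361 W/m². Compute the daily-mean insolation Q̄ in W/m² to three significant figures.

Q̄ ≈ 217 W/m²

Solar declination: sin δ = sin ε · sin L_s = sin 23.44° × sin 131.0° = 0.30021, so δ = +17.471°.
cos h₀ = −tan(-36.9°) tan(+17.471°) = 0.2363, h₀ = 1.3322 rad.
Bracket: h₀ sin ϕ sin δ + cos ϕ cos δ sin h₀ = 1.3322×-0.60042×0.30021 + 0.79968×0.95387×0.97168 = -0.240132 + 0.741189 = 0.501057.
Q̄ = (S_0/π) × [bracket] = (1361/π) × 0.501057 = 217.1 W/m².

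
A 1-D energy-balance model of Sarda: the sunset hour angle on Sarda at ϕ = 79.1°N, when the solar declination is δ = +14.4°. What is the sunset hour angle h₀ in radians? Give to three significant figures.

h₀ = 3.14 rad

Sunrise equation: cos h₀ = −tan ϕ · tan δ = -1.3333 ≤ −1, so the host star never sets (polar day) and h₀ = π.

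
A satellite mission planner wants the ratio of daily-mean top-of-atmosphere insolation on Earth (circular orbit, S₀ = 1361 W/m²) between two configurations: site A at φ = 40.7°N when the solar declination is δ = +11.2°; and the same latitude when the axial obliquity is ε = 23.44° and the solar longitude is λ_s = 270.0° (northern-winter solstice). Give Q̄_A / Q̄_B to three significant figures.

— Configuration A (φ=+40.7°):
cos H₀ = −tan(+40.7°) tan(+11.200°) = -0.1703, H₀ = 1.7419 rad.
Bracket: H₀ sin φ sin δ + cos φ cos δ sin H₀ = 1.7419×0.65210×0.19423 + 0.75813×0.98096×0.98539 = 0.220624 + 0.732830 = 0.953454.
Q̄ = (S₀/π) × [bracket] = (1361/π) × 0.953454 = 413.06 W/m².
— Configuration B (φ=+40.7°):
Solar declination: sin δ = sin ε · sin λ_s = sin 23.44° × sin 270.0° = -0.39779, so δ = -23.440°.
cos H₀ = −tan(+40.7°) tan(-23.440°) = 0.3729, H₀ = 1.1886 rad.
Bracket: H₀ sin φ sin δ + cos φ cos δ sin H₀ = 1.1886×0.65210×-0.39779 + 0.75813×0.91748×0.92786 = -0.308321 + 0.645391 = 0.337070.
Q̄ = (S₀/π) × [bracket] = (1361/π) × 0.337070 = 146.03 W/m².
Ratio Q̄_A / Q̄_B = 413.06 / 146.03 = 2.829.

Q̄_A / Q̄_B ≈ 2.83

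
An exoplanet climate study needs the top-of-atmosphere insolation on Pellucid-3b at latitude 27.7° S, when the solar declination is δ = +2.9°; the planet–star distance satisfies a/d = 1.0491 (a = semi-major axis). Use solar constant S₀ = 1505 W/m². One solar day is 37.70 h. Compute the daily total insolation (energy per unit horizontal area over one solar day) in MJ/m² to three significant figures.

60.7 MJ/m²

cos H₀ = −tan(-27.7°) tan(+2.900°) = 0.0266, H₀ = 1.5442 rad.
Bracket: H₀ sin φ sin δ + cos φ cos δ sin H₀ = 1.5442×-0.46484×0.05059 + 0.88539×0.99872×0.99965 = -0.036314 + 0.883947 = 0.847633.
Inverse-square distance factor (a/d)² = 1.0491² = 1.100611.
Q̄ = (S₀/π) × 1.100611 × [bracket] = (1505/π) × 1.100611 × 0.847633 = 446.92 W/m².
Daily total = Q̄ × 37.70 h × 3600 s/h = 446.92 × 37.70 × 3600 / 10⁶ = 60.66 MJ/m².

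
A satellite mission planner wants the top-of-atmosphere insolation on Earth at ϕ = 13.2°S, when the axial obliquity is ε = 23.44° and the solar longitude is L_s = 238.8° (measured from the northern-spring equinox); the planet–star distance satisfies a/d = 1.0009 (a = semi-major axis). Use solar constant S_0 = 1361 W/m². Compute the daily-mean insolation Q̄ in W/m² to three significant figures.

Q̄ ≈ 452 W/m²

Solar declination: sin δ = sin ε · sin L_s = sin 23.44° × sin 238.8° = -0.34025, so δ = -19.892°.
cos h₀ = −tan(-13.2°) tan(-19.892°) = -0.0849, h₀ = 1.6558 rad.
Bracket: h₀ sin ϕ sin δ + cos ϕ cos δ sin h₀ = 1.6558×-0.22835×-0.34025 + 0.97358×0.94033×0.99639 = 0.128649 + 0.912182 = 1.040831.
Inverse-square distance factor (a/d)² = 1.0009² = 1.001801.
Q̄ = (S_0/π) × 1.001801 × [bracket] = (1361/π) × 1.001801 × 1.040831 = 451.7 W/m².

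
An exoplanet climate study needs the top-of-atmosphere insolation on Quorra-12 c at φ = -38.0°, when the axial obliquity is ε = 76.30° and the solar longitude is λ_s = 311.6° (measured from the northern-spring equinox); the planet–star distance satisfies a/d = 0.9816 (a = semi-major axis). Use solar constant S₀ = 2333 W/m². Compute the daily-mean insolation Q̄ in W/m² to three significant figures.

Q̄ ≈ 1.03e+03 W/m²

Solar declination: sin δ = sin ε · sin λ_s = sin 76.30° × sin 311.6° = -0.72652, so δ = -46.596°.
cos H₀ = −tan(-38.0°) tan(-46.596°) = -0.8261, H₀ = 2.5429 rad.
Bracket: H₀ sin φ sin δ + cos φ cos δ sin H₀ = 2.5429×-0.61566×-0.72652 + 0.78801×0.68714×0.56358 = 1.137412 + 0.305163 = 1.442575.
Inverse-square distance factor (a/d)² = 0.9816² = 0.963539.
Q̄ = (S₀/π) × 0.963539 × [bracket] = (2333/π) × 0.963539 × 1.442575 = 1032 W/m².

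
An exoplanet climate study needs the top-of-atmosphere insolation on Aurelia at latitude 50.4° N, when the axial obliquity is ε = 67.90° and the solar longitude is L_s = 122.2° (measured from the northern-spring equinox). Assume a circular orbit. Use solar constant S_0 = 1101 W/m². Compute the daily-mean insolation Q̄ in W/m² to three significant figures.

Q̄ ≈ 665 W/m²

Solar declination: sin δ = sin ε · sin L_s = sin 67.90° × sin 122.2° = 0.78402, so δ = +51.630°.
cos h₀ = −tan(+50.4°) tan(+51.630°) = -1.5268 ≤ −1 ⇒ polar day, h₀ = π.
Bracket: h₀ sin ϕ sin δ + cos ϕ cos δ sin h₀ = 3.1416×0.77051×0.78402 + 0.63742×0.62073×0.00000 = 1.897826 + 0.000000 = 1.897826.
Q̄ = (S_0/π) × [bracket] = (1101/π) × 1.897826 = 665.1 W/m².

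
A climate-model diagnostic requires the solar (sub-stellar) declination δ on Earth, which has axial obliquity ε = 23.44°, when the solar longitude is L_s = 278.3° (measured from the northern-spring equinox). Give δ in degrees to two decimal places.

δ = -23.18°

sin δ = sin ε · sin L_s = sin 23.44° × sin 278.3° = -0.393622.
δ = arcsin(-0.393622) = -23.18°.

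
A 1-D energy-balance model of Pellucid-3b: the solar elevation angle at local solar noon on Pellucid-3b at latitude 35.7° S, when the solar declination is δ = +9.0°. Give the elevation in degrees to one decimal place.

45.3°

At local noon the hour angle is zero, so the zenith angle equals |φ − δ| = |-35.7° − (+9.000°)| = 44.700°.
Elevation = 90° − 44.700° = 45.3°.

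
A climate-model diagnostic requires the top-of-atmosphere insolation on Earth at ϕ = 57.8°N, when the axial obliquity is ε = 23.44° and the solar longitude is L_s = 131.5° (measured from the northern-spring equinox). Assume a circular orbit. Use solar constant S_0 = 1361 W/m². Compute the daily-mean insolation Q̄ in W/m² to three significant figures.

Solar declination: sin δ = sin ε · sin L_s = sin 23.44° × sin 131.5° = 0.29793, so δ = +17.333°.
cos h₀ = −tan(+57.8°) tan(+17.333°) = -0.4956, h₀ = 2.0893 rad.
Bracket: h₀ sin ϕ sin δ + cos ϕ cos δ sin h₀ = 2.0893×0.84619×0.29793 + 0.53288×0.95459×0.86855 = 0.526724 + 0.441816 = 0.968540.
Q̄ = (S_0/π) × [bracket] = (1361/π) × 0.968540 = 419.6 W/m².

Q̄ ≈ 420 W/m²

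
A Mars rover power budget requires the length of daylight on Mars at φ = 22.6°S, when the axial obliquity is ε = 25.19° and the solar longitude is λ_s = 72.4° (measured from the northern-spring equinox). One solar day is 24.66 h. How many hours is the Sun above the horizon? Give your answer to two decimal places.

Solar declination: sin δ = sin ε · sin λ_s = sin 25.19° × sin 72.4° = 0.40570, so δ = +23.935°.
cos H₀ = −tan φ · tan δ = −tan(-22.6°) × tan(+23.935°) = 0.1848, so H₀ = 1.3850 rad = 79.35°.
Daylight = 2H₀/(2π) × 24.66 h = (1.3850/π) × 24.66 = 10.87 h.

10.87 h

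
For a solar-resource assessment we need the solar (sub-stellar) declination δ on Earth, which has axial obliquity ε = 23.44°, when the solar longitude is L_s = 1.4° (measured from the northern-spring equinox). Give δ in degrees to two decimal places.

δ = +0.56°

sin δ = sin ε · sin L_s = sin 23.44° × sin 1.4° = 0.009719.
δ = arcsin(0.009719) = +0.56°.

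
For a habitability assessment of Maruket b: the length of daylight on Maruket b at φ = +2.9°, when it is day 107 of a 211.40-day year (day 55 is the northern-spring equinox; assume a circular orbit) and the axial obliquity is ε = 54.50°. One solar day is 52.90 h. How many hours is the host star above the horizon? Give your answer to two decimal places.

27.65 h

Solar longitude: λ_s = 360° × (107 − 55)/211.40 = 88.553°.
sin δ = sin 54.50° × sin 88.553° = 0.81386, so δ = +54.474°.
cos H₀ = −tan φ · tan δ = −tan(+2.9°) × tan(+54.474°) = -0.0710, so H₀ = 1.6418 rad = 94.07°.
Daylight = 2H₀/(2π) × 52.90 h = (1.6418/π) × 52.90 = 27.65 h.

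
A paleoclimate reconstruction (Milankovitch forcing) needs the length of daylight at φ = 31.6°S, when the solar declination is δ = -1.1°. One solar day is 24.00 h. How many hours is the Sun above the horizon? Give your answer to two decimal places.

cos H₀ = −tan φ · tan δ = −tan(-31.6°) × tan(-1.100°) = -0.0118, so H₀ = 1.5826 rad = 90.68°.
Daylight = 2H₀/(2π) × 24.00 h = (1.5826/π) × 24.00 = 12.09 h.

12.09 h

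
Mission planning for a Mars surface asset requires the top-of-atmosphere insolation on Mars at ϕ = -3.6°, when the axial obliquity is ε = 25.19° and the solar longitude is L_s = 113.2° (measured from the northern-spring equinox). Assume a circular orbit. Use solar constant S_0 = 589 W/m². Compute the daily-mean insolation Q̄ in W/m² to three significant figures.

Solar declination: sin δ = sin ε · sin L_s = sin 25.19° × sin 113.2° = 0.39120, so δ = +23.029°.
cos h₀ = −tan(-3.6°) tan(+23.029°) = 0.0267, h₀ = 1.5440 rad.
Bracket: h₀ sin ϕ sin δ + cos ϕ cos δ sin h₀ = 1.5440×-0.06279×0.39120 + 0.99803×0.92030×0.99964 = -0.037926 + 0.918156 = 0.880230.
Q̄ = (S_0/π) × [bracket] = (589/π) × 0.880230 = 165.0 W/m².

Q̄ ≈ 165 W/m²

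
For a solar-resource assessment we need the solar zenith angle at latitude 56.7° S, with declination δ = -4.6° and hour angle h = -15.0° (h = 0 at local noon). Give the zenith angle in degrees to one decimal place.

θ_z = 53.4°

cos θ_z = sin φ sin δ + cos φ cos δ cos h = 0.067031 + 0.528607 = 0.595638.
θ_z = arccos(0.595638) = 53.4°.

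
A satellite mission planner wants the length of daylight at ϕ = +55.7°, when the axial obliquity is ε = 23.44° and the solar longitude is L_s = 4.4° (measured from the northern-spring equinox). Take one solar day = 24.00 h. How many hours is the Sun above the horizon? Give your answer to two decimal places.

12.34 h

Solar declination: sin δ = sin ε · sin L_s = sin 23.44° × sin 4.4° = 0.03052, so δ = +1.749°.
cos h₀ = −tan ϕ · tan δ = −tan(+55.7°) × tan(+1.749°) = -0.0448, so h₀ = 1.6156 rad = 92.57°.
Daylight = 2h₀/(2π) × 24.00 h = (1.6156/π) × 24.00 = 12.34 h.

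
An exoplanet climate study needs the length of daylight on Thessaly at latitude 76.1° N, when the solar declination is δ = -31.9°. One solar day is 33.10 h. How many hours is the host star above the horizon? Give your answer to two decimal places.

0.00 h

cos h₀ = −tan ϕ · tan δ = 2.5152 ≥ 1, so the host star never rises (polar night) and h₀ = 0.
Daylight = 2h₀/(2π) × 33.10 h = (0.0000/π) × 33.10 = 0.00 h.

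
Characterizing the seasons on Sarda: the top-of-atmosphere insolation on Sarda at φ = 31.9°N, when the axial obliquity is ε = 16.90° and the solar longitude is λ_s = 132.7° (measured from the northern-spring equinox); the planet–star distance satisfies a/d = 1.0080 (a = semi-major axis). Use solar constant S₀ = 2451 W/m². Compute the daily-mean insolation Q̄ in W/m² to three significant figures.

Solar declination: sin δ = sin ε · sin λ_s = sin 16.90° × sin 132.7° = 0.21364, so δ = +12.336°.
cos H₀ = −tan(+31.9°) tan(+12.336°) = -0.1361, H₀ = 1.7073 rad.
Bracket: H₀ sin φ sin δ + cos φ cos δ sin H₀ = 1.7073×0.52844×0.21364 + 0.84897×0.97691×0.99069 = 0.192747 + 0.821646 = 1.014393.
Inverse-square distance factor (a/d)² = 1.0080² = 1.016064.
Q̄ = (S₀/π) × 1.016064 × [bracket] = (2451/π) × 1.016064 × 1.014393 = 804.1 W/m².

Q̄ ≈ 804 W/m²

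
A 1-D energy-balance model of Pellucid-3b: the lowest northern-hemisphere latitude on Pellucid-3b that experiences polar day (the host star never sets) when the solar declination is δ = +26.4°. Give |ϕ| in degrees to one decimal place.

Polar day requires cos h₀ = −tan ϕ tan δ ≤ −1, i.e. tan ϕ tan δ ≥ 1.
The boundary is |tan ϕ| · |tan δ| = 1, so |ϕ| = 90° − |δ| = 90° − 26.4° = 63.6° in the northern hemisphere.

|ϕ| = 63.6°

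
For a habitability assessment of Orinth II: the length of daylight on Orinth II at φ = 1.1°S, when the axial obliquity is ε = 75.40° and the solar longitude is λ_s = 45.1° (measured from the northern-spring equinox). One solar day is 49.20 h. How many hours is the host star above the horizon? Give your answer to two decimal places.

Solar declination: sin δ = sin ε · sin λ_s = sin 75.40° × sin 45.1° = 0.68547, so δ = +43.272°.
cos H₀ = −tan φ · tan δ = −tan(-1.1°) × tan(+43.272°) = 0.0181, so H₀ = 1.5527 rad = 88.96°.
Daylight = 2H₀/(2π) × 49.20 h = (1.5527/π) × 49.20 = 24.32 h.

24.32 h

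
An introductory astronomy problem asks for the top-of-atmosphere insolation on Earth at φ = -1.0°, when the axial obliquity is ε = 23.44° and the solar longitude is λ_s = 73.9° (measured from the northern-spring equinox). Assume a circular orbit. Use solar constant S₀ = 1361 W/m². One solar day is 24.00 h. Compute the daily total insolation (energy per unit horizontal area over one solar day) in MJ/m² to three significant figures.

34.2 MJ/m²

Solar declination: sin δ = sin ε · sin λ_s = sin 23.44° × sin 73.9° = 0.38219, so δ = +22.469°.
cos H₀ = −tan(-1.0°) tan(+22.469°) = 0.0072, H₀ = 1.5636 rad.
Bracket: H₀ sin φ sin δ + cos φ cos δ sin H₀ = 1.5636×-0.01745×0.38219 + 0.99985×0.92409×0.99997 = -0.010428 + 0.923924 = 0.913496.
Q̄ = (S₀/π) × [bracket] = (1361/π) × 0.913496 = 395.74 W/m².
Daily total = Q̄ × 24.00 h × 3600 s/h = 395.74 × 24.00 × 3600 / 10⁶ = 34.19 MJ/m².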